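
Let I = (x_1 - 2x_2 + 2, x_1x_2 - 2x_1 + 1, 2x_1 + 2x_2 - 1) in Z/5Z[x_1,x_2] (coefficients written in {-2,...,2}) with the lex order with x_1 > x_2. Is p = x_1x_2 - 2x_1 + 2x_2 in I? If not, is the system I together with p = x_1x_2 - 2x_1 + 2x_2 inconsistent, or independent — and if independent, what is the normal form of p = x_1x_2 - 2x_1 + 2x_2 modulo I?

Adjoining x_1x_2 - 2x_1 + 2x_2 makes the ideal the whole ring: the system is inconsistent.

First compute the reduced Gröbner basis of I by Buchberger's algorithm.
f_1 = x_1 - 2x_2 + 2, LT = x_1.
f_2 = x_1x_2 - 2x_1 + 1, LT = x_1x_2.
f_3 = 2x_1 + 2x_2 - 1, LT = x_1.

S(f_1,f_2): lcm = x_1x_2. S = 2x_1 - 2x_2^2 + 2x_2 - 1.
  reduce S modulo (f_1, f_2, f_3):
  remainder -2x_2^2 + x_2 ≠ 0; add h_4 = -2x_2^2 + x_2 to the basis.

S(f_1,f_3): lcm = x_1. S = 2x_2.
  reduce S modulo (f_1, f_2, f_3, h_4):
  remainder 2x_2 ≠ 0; add h_5 = 2x_2 to the basis.

The other S-polynomials (S(f_2,f_3), S(f_1,h_4), S(f_2,h_4), S(f_3,h_4), S(f_1,h_5), S(f_2,h_5), S(f_3,h_5), S(h_4,h_5)) all reduce to 0 modulo the current basis, so we have a Gröbner basis.
Inter-reduce: drop elements whose leading term is divisible by another's, tail-reduce, and make monic.
Reduced Gröbner basis: {x_1 + 2, x_2}.
Label its elements g_1 = x_1 + 2, g_2 = x_2.

Reduce p = x_1x_2 - 2x_1 + 2x_2 modulo G:
  leading term x_1x_2: subtract (x_2)·g_1 from x_1x_2 - 2x_1 + 2x_2 → -2x_1
  leading term x_1: subtract (-2)·g_1 from -2x_1 → -1
  leading term 1: no divisor's leading term divides it; move -1 to the remainder.
  normal form = -1.
The normal form is nonzero, so p ∉ I. Since p minus its normal form lies in I, I + (p) = I + (r) where r = -1; decide whether this ideal is the whole ring.
Here r = -1 is a nonzero constant, hence a unit: 1 ∈ I + (p), the Gröbner basis of I + (p) is {1}, and the enlarged system has no common solution — adjoining p is inconsistent.

The remainder on division by a Gröbner basis is unique — it is the normal form.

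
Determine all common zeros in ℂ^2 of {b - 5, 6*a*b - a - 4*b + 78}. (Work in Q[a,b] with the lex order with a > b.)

{(-2, 5)}

Compute a lex Gröbner basis by Buchberger's algorithm.
f_1 = b - 5, LT = b.
f_2 = 6*a*b - a - 4*b + 78, LT = a*b.

S(f_1,f_2): lcm = a*b. S = -29/6*a + 2/3*b - 13.
  leading term a: no divisor's leading term divides it; move -29/6*a to the remainder.
  leading term b: subtract (2/3)·f_1 from 2/3*b - 13 → -29/3
  leading term 1: no divisor's leading term divides it; move -29/3 to the remainder.
  remainder -29/6*a - 29/3 ≠ 0; add h_3 = -29/6*a - 29/3 to the basis.

S(f_1,h_3): leading monomials are coprime, so the S-polynomial reduces to 0 (Buchberger's first criterion).
S(f_2,h_3): lcm = a*b. S = -1/6*a - 8/3*b + 13.
  leading term a: subtract (1/29)·h_3 from -1/6*a - 8/3*b + 13 → -8/3*b + 40/3
  leading term b: subtract (-8/3)·f_1 from -8/3*b + 40/3 → 0
  remainder 0.

Every S-polynomial of the final basis reduces to 0, so we have a Gröbner basis.
Inter-reduce: drop elements whose leading term is divisible by another's, tail-reduce, and make monic.
Reduced Gröbner basis: {a + 2, b - 5}.

The lex basis is triangular: the last element involves only b. Solving b - 5 = 0 gives b ∈ {5}; substituting each value into the earlier elements determines the remaining variables.
  b = 5: the earlier basis element becomes a + 2 = 0, giving a = -2 — point (-2, 5).
Check: every point annihilates each of the original generators.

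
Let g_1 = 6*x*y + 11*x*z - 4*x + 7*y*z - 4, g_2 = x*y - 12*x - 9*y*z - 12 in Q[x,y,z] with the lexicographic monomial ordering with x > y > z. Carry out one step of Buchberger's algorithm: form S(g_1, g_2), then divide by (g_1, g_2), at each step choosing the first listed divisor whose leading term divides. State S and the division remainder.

lcm(LM(g_1), LM(g_2)) = x*y.
S = (lcm/LT(g_1))·g_1 − (lcm/LT(g_2))·g_2 = 11/6*x*z + 34/3*x + 61/6*y*z + 34/3.
Reduce S modulo (g_1, g_2) in that order:
  leading term x*z: no divisor's leading term divides it; move 11/6*x*z to the remainder.
  leading term x: no divisor's leading term divides it; move 34/3*x to the remainder.
  leading term y*z: no divisor's leading term divides it; move 61/6*y*z to the remainder.
  leading term 1: no divisor's leading term divides it; move 34/3 to the remainder.
The remainder 11/6*x*z + 34/3*x + 61/6*y*z + 34/3 is nonzero, so it would be added as the next basis element.

S(g_1, g_2) = 11/6*x*z + 34/3*x + 61/6*y*z + 34/3; remainder on division = 11/6*x*z + 34/3*x + 61/6*y*z + 34/3.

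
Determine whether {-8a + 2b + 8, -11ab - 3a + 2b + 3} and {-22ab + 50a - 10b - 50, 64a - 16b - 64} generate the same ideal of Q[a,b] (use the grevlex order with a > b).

For a fixed monomial order, each ideal has a unique reduced Gröbner basis; comparing bases decides equality.
Buchberger on the first generating set:
f_1 = -8a + 2b + 8, LT = a.
f_2 = -11ab - 3a + 2b + 3, LT = ab.

S(f_1,f_2): lcm = ab. S = -\tfrac{1}{4}b^{2} - \tfrac{3}{11}a - \tfrac{9}{11}b + \tfrac{3}{11}.
  reduce S modulo (f_1, f_2):
  remainder -\tfrac{1}{4}b^{2} - \tfrac{39}{44}b ≠ 0; add g_3 = -\tfrac{1}{4}b^{2} - \tfrac{39}{44}b to the basis.

The other S-polynomials (S(f_1,g_3), S(f_2,g_3)) all reduce to 0 modulo the current basis, so we have a Gröbner basis.
Inter-reduce: drop elements whose leading term is divisible by another's, tail-reduce, and make monic.
Reduced Gröbner basis: {b^{2} + \tfrac{39}{11}b, a - \tfrac{1}{4}b - 1}.

Buchberger on the second generating set:
h_1 = -22ab + 50a - 10b - 50, LT = ab.
h_2 = 64a - 16b - 64, LT = a.

S(h_1,h_2): lcm = ab. S = \tfrac{1}{4}b^{2} - \tfrac{25}{11}a + \tfrac{16}{11}b + \tfrac{25}{11}.
  reduce S modulo (h_1, h_2):
  remainder \tfrac{1}{4}b^{2} + \tfrac{39}{44}b ≠ 0; add k_3 = \tfrac{1}{4}b^{2} + \tfrac{39}{44}b to the basis.

The other S-polynomials (S(h_1,k_3), S(h_2,k_3)) all reduce to 0 modulo the current basis, so we have a Gröbner basis.
Inter-reduce: drop elements whose leading term is divisible by another's, tail-reduce, and make monic.
Reduced Gröbner basis: {b^{2} + \tfrac{39}{11}b, a - \tfrac{1}{4}b - 1}.

Same reduced basis, so the two generating sets span the same ideal.

Yes, the ideals are equal.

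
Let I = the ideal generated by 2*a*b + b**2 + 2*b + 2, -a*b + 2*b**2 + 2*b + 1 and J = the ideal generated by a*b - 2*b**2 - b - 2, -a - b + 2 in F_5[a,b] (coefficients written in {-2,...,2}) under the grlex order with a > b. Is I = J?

No, the ideals differ.

Since reduced Gröbner bases are canonical representatives of ideals under a given ordering, it suffices to compute and compare them.
Buchberger on the first generating set:
f_1 = 2*a*b + b**2 + 2*b + 2, LT = a*b.
f_2 = -a*b + 2*b**2 + 2*b + 1, LT = a*b.

S(f_1,f_2): lcm = a*b. S = -2*b + 2.
  leading term b: no divisor's leading term divides it; move -2*b to the remainder.
  leading term 1: no divisor's leading term divides it; move 2 to the remainder.
  remainder -2*b + 2 ≠ 0; add g_3 = -2*b + 2 to the basis.

S(f_1,g_3): lcm = a*b. S = -2*b**2 + a + b + 1.
  leading term b**2: subtract (b)·g_3 from -2*b**2 + a + b + 1 → a - b + 1
  leading term a: no divisor's leading term divides it; move a to the remainder.
  leading term b: subtract (-2)·g_3 from -b + 1 → 0
  remainder a ≠ 0; add g_4 = a to the basis.

S(f_2,g_3): lcm = a*b. S = -2*b**2 + a - 2*b - 1.
  leading term b**2: subtract (b)·g_3 from -2*b**2 + a - 2*b - 1 → a + b - 1
  leading term a: subtract (1)·g_4 from a + b - 1 → b - 1
  leading term b: subtract (2)·g_3 from b - 1 → 0
  remainder 0.

S(f_1,g_4): lcm = a*b. S = -2*b**2 + b + 1.
  leading term b**2: subtract (b)·g_3 from -2*b**2 + b + 1 → -b + 1
  leading term b: subtract (-2)·g_3 from -b + 1 → 0
  remainder 0.

S(f_2,g_4): lcm = a*b. S = -2*b**2 - 2*b - 1.
  leading term b**2: subtract (b)·g_3 from -2*b**2 - 2*b - 1 → b - 1
  leading term b: subtract (2)·g_3 from b - 1 → 0
  remainder 0.

S(g_3,g_4): leading monomials are coprime, so the S-polynomial reduces to 0 (Buchberger's first criterion).
Every S-polynomial of the final basis reduces to 0, so we have a Gröbner basis.
Inter-reduce: drop elements whose leading term is divisible by another's, tail-reduce, and make monic.
Reduced Gröbner basis: {a, b - 1}.

Buchberger on the second generating set:
h_1 = a*b - 2*b**2 - b - 2, LT = a*b.
h_2 = -a - b + 2, LT = a.

S(h_1,h_2): lcm = a*b. S = 2*b**2 + b - 2.
  leading term b**2: no divisor's leading term divides it; move 2*b**2 to the remainder.
  leading term b: no divisor's leading term divides it; move b to the remainder.
  leading term 1: no divisor's leading term divides it; move -2 to the remainder.
  remainder 2*b**2 + b - 2 ≠ 0; add k_3 = 2*b**2 + b - 2 to the basis.

S(h_1,k_3): lcm = a*b**2. S = -2*b**3 + 2*a*b - b**2 + a - 2*b.
  leading term b**3: subtract (-b)·k_3 from -2*b**3 + 2*a*b - b**2 + a - 2*b → 2*a*b + a + b
  leading term a*b: subtract (2)·h_1 from 2*a*b + a + b → -b**2 + a - 2*b - 1
  leading term b**2: subtract (2)·k_3 from -b**2 + a - 2*b - 1 → a + b - 2
  leading term a: subtract (-1)·h_2 from a + b - 2 → 0
  remainder 0.

S(h_2,k_3): leading monomials are coprime, so the S-polynomial reduces to 0 (Buchberger's first criterion).
Every S-polynomial of the final basis reduces to 0, so we have a Gröbner basis.
Inter-reduce: drop elements whose leading term is divisible by another's, tail-reduce, and make monic.
Reduced Gröbner basis: {b**2 - 2*b - 1, a + b - 2}.

These differ, so the ideals are not equal.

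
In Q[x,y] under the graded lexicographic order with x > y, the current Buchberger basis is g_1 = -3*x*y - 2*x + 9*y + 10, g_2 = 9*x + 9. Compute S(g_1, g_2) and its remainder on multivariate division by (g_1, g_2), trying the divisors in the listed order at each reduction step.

S(g_1, g_2) = 2/3*x - 4*y - 10/3; remainder on division = -4*y - 4.

lcm(LM(g_1), LM(g_2)) = x*y.
S = (lcm/LT(g_1))·g_1 − (lcm/LT(g_2))·g_2 = 2/3*x - 4*y - 10/3.
Reduce S modulo (g_1, g_2) in that order:
  leading term x: subtract (2/27)·g_2 from 2/3*x - 4*y - 10/3 → -4*y - 4
  leading term y: no divisor's leading term divides it; move -4*y to the remainder.
  leading term 1: no divisor's leading term divides it; move -4 to the remainder.
The remainder -4*y - 4 is nonzero, so it would be added as the next basis element.
An S-polynomial is built so that the two leading terms cancel; whether anything survives reduction is exactly the Gröbner-basis criterion.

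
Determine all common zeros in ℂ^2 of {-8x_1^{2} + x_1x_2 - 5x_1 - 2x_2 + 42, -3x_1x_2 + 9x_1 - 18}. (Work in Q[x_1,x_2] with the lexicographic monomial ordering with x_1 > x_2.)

Compute a lex Gröbner basis by Buchberger's algorithm.
f_1 = -8x_1^{2} + x_1x_2 - 5x_1 - 2x_2 + 42, LT = x_1^{2}.
f_2 = -3x_1x_2 + 9x_1 - 18, LT = x_1x_2.

S(f_1,f_2): lcm = x_1^{2}x_2. S = 3x_1^{2} - \tfrac{1}{8}x_1x_2^{2} + \tfrac{5}{8}x_1x_2 - 6x_1 + \tfrac{1}{4}x_2^{2} - \tfrac{21}{4}x_2.
  leading term x_1^{2}: subtract (-\tfrac{3}{8})·f_1 from 3x_1^{2} - \tfrac{1}{8}x_1x_2^{2} + \tfrac{5}{8}x_1x_2 - 6x_1 + \tfrac{1}{4}x_2^{2} - \tfrac{21}{4}x_2 → -\tfrac{1}{8}x_1x_2^{2} + x_1x_2 - \tfrac{63}{8}x_1 + \tfrac{1}{4}x_2^{2} - 6x_2 + \tfrac{63}{4}
  leading term x_1x_2^{2}: subtract (\tfrac{1}{24}x_2)·f_2 from -\tfrac{1}{8}x_1x_2^{2} + x_1x_2 - \tfrac{63}{8}x_1 + \tfrac{1}{4}x_2^{2} - 6x_2 + \tfrac{63}{4} → \tfrac{5}{8}x_1x_2 - \tfrac{63}{8}x_1 + \tfrac{1}{4}x_2^{2} - \tfrac{21}{4}x_2 + \tfrac{63}{4}
  leading term x_1x_2: subtract (-\tfrac{5}{24})·f_2 from \tfrac{5}{8}x_1x_2 - \tfrac{63}{8}x_1 + \tfrac{1}{4}x_2^{2} - \tfrac{21}{4}x_2 + \tfrac{63}{4} → -6x_1 + \tfrac{1}{4}x_2^{2} - \tfrac{21}{4}x_2 + 12
  leading term x_1: no divisor's leading term divides it; move -6x_1 to the remainder.
  leading term x_2^{2}: no divisor's leading term divides it; move \tfrac{1}{4}x_2^{2} to the remainder.
  leading term x_2: no divisor's leading term divides it; move -\tfrac{21}{4}x_2 to the remainder.
  leading term 1: no divisor's leading term divides it; move 12 to the remainder.
  remainder -6x_1 + \tfrac{1}{4}x_2^{2} - \tfrac{21}{4}x_2 + 12 ≠ 0; add h_3 = -6x_1 + \tfrac{1}{4}x_2^{2} - \tfrac{21}{4}x_2 + 12 to the basis.

S(f_1,h_3): lcm = x_1^{2}. S = \tfrac{1}{24}x_1x_2^{2} - x_1x_2 + \tfrac{21}{8}x_1 + \tfrac{1}{4}x_2 - \tfrac{21}{4}.
  leading term x_1x_2^{2}: subtract (-\tfrac{1}{72}x_2)·f_2 from \tfrac{1}{24}x_1x_2^{2} - x_1x_2 + \tfrac{21}{8}x_1 + \tfrac{1}{4}x_2 - \tfrac{21}{4} → -\tfrac{7}{8}x_1x_2 + \tfrac{21}{8}x_1 - \tfrac{21}{4}
  leading term x_1x_2: subtract (\tfrac{7}{24})·f_2 from -\tfrac{7}{8}x_1x_2 + \tfrac{21}{8}x_1 - \tfrac{21}{4} → 0
  remainder 0.

S(f_2,h_3): lcm = x_1x_2. S = -3x_1 + \tfrac{1}{24}x_2^{3} - \tfrac{7}{8}x_2^{2} + 2x_2 + 6.
  leading term x_1: subtract (\tfrac{1}{2})·h_3 from -3x_1 + \tfrac{1}{24}x_2^{3} - \tfrac{7}{8}x_2^{2} + 2x_2 + 6 → \tfrac{1}{24}x_2^{3} - x_2^{2} + \tfrac{37}{8}x_2
  leading term x_2^{3}: no divisor's leading term divides it; move \tfrac{1}{24}x_2^{3} to the remainder.
  leading term x_2^{2}: no divisor's leading term divides it; move -x_2^{2} to the remainder.
  leading term x_2: no divisor's leading term divides it; move \tfrac{37}{8}x_2 to the remainder.
  remainder \tfrac{1}{24}x_2^{3} - x_2^{2} + \tfrac{37}{8}x_2 ≠ 0; add h_4 = \tfrac{1}{24}x_2^{3} - x_2^{2} + \tfrac{37}{8}x_2 to the basis.

S(f_1,h_4): leading monomials are coprime, so the S-polynomial reduces to 0 (Buchberger's first criterion).
S(f_2,h_4): lcm = x_1x_2^{3}. S = 21x_1x_2^{2} - 111x_1x_2 + 6x_2^{2}.
  leading term x_1x_2^{2}: subtract (-7x_2)·f_2 from 21x_1x_2^{2} - 111x_1x_2 + 6x_2^{2} → -48x_1x_2 + 6x_2^{2} - 126x_2
  leading term x_1x_2: subtract (16)·f_2 from -48x_1x_2 + 6x_2^{2} - 126x_2 → -144x_1 + 6x_2^{2} - 126x_2 + 288
  leading term x_1: subtract (24)·h_3 from -144x_1 + 6x_2^{2} - 126x_2 + 288 → 0
  remainder 0.

S(h_3,h_4): leading monomials are coprime, so the S-polynomial reduces to 0 (Buchberger's first criterion).
Every S-polynomial of the final basis reduces to 0, so we have a Gröbner basis.
Inter-reduce: drop elements whose leading term is divisible by another's, tail-reduce, and make monic.
Reduced Gröbner basis: {x_1 - \tfrac{1}{24}x_2^{2} + \tfrac{7}{8}x_2 - 2, x_2^{3} - 24x_2^{2} + 111x_2}.

Elimination: the polynomial x_2^{3} - 24x_2^{2} + 111x_2 lies in the elimination ideal for x_2, so x_2 ∈ {0, sqrt(33) + 12, 12 - sqrt(33)}. For each such x_2, the remaining basis elements (now univariate) give the rest of the solution.
  x_2 = 0: the earlier basis element becomes x_1 - 2 = 0, giving x_1 = 2 — point (2, 0).
  x_2 = sqrt(33) + 12: the earlier basis element becomes x_1 - sqrt(33)/8 + 9/8 = 0, giving x_1 = -9/8 + sqrt(33)/8 — point (-9/8 + sqrt(33)/8, sqrt(33) + 12).
  x_2 = 12 - sqrt(33): the earlier basis element becomes x_1 + sqrt(33)/8 + 9/8 = 0, giving x_1 = -9/8 - sqrt(33)/8 — point (-9/8 - sqrt(33)/8, 12 - sqrt(33)).

{(2, 0), (-9/8 + sqrt(33)/8, sqrt(33) + 12), (-9/8 - sqrt(33)/8, 12 - sqrt(33))}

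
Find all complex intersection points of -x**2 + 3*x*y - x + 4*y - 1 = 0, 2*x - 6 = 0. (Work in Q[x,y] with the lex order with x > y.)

Compute a lex Gröbner basis by Buchberger's algorithm.
f_1 = -x**2 + 3*x*y - x + 4*y - 1, LT = x**2.
f_2 = 2*x - 6, LT = x.

S(f_1,f_2): lcm = x**2. S = -3*x*y + 4*x - 4*y + 1.
  leading term x*y: subtract (-3/2*y)·f_2 from -3*x*y + 4*x - 4*y + 1 → 4*x - 13*y + 1
  leading term x: subtract (2)·f_2 from 4*x - 13*y + 1 → -13*y + 13
  leading term y: no divisor's leading term divides it; move -13*y to the remainder.
  leading term 1: no divisor's leading term divides it; move 13 to the remainder.
  remainder -13*y + 13 ≠ 0; add h_3 = -13*y + 13 to the basis.

The other S-polynomials (S(f_1,h_3), S(f_2,h_3)) all reduce to 0 modulo the current basis, so we have a Gröbner basis.
Inter-reduce: drop elements whose leading term is divisible by another's, tail-reduce, and make monic.
Reduced Gröbner basis: {x - 3, y - 1}.

Since the basis is lex-ordered, y - 1 is univariate in y. Its roots are {1}. Back-substituting each root into the other basis elements fixes the other coordinates.
  y = 1: the earlier basis element becomes x - 3 = 0, giving x = 3 — point (3, 1).
Each listed point satisfies every original equation (direct substitution).

{(3, 1)}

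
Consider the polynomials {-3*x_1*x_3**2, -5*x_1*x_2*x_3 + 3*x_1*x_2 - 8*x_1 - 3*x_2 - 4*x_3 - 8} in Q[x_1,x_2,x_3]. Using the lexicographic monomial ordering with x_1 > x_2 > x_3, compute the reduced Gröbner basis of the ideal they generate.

f_1 = -3*x_1*x_3**2, LT = x_1*x_3**2.
f_2 = -5*x_1*x_2*x_3 + 3*x_1*x_2 - 8*x_1 - 3*x_2 - 4*x_3 - 8, LT = x_1*x_2*x_3.

S(f_1,f_2): lcm = x_1*x_2*x_3**2. S = 3/5*x_1*x_2*x_3 - 8/5*x_1*x_3 - 3/5*x_2*x_3 - 4/5*x_3**2 - 8/5*x_3.
  leading term x_1*x_2*x_3: subtract (-3/25)·f_2 from 3/5*x_1*x_2*x_3 - 8/5*x_1*x_3 - 3/5*x_2*x_3 - 4/5*x_3**2 - 8/5*x_3 → 9/25*x_1*x_2 - 8/5*x_1*x_3 - 24/25*x_1 - 3/5*x_2*x_3 - 9/25*x_2 - 4/5*x_3**2 - 52/25*x_3 - 24/25
  leading term x_1*x_2: no divisor's leading term divides it; move 9/25*x_1*x_2 to the remainder.
  leading term x_1*x_3: no divisor's leading term divides it; move -8/5*x_1*x_3 to the remainder.
  leading term x_1: no divisor's leading term divides it; move -24/25*x_1 to the remainder.
  leading term x_2*x_3: no divisor's leading term divides it; move -3/5*x_2*x_3 to the remainder.
  leading term x_2: no divisor's leading term divides it; move -9/25*x_2 to the remainder.
  leading term x_3**2: no divisor's leading term divides it; move -4/5*x_3**2 to the remainder.
  leading term x_3: no divisor's leading term divides it; move -52/25*x_3 to the remainder.
  leading term 1: no divisor's leading term divides it; move -24/25 to the remainder.
  remainder 9/25*x_1*x_2 - 8/5*x_1*x_3 - 24/25*x_1 - 3/5*x_2*x_3 - 9/25*x_2 - 4/5*x_3**2 - 52/25*x_3 - 24/25 ≠ 0; add g_3 = 9/25*x_1*x_2 - 8/5*x_1*x_3 - 24/25*x_1 - 3/5*x_2*x_3 - 9/25*x_2 - 4/5*x_3**2 - 52/25*x_3 - 24/25 to the basis.

S(f_1,g_3): lcm = x_1*x_2*x_3**2. S = 40/9*x_1*x_3**3 + 8/3*x_1*x_3**2 + 5/3*x_2*x_3**3 + x_2*x_3**2 + 20/9*x_3**4 + 52/9*x_3**3 + 8/3*x_3**2.
  leading term x_1*x_3**3: subtract (-40/27*x_3)·f_1 from 40/9*x_1*x_3**3 + 8/3*x_1*x_3**2 + 5/3*x_2*x_3**3 + x_2*x_3**2 + 20/9*x_3**4 + 52/9*x_3**3 + 8/3*x_3**2 → 8/3*x_1*x_3**2 + 5/3*x_2*x_3**3 + x_2*x_3**2 + 20/9*x_3**4 + 52/9*x_3**3 + 8/3*x_3**2
  leading term x_1*x_3**2: subtract (-8/9)·f_1 from 8/3*x_1*x_3**2 + 5/3*x_2*x_3**3 + x_2*x_3**2 + 20/9*x_3**4 + 52/9*x_3**3 + 8/3*x_3**2 → 5/3*x_2*x_3**3 + x_2*x_3**2 + 20/9*x_3**4 + 52/9*x_3**3 + 8/3*x_3**2
  leading term x_2*x_3**3: no divisor's leading term divides it; move 5/3*x_2*x_3**3 to the remainder.
  leading term x_2*x_3**2: no divisor's leading term divides it; move x_2*x_3**2 to the remainder.
  leading term x_3**4: no divisor's leading term divides it; move 20/9*x_3**4 to the remainder.
  leading term x_3**3: no divisor's leading term divides it; move 52/9*x_3**3 to the remainder.
  leading term x_3**2: no divisor's leading term divides it; move 8/3*x_3**2 to the remainder.
  remainder 5/3*x_2*x_3**3 + x_2*x_3**2 + 20/9*x_3**4 + 52/9*x_3**3 + 8/3*x_3**2 ≠ 0; add g_4 = 5/3*x_2*x_3**3 + x_2*x_3**2 + 20/9*x_3**4 + 52/9*x_3**3 + 8/3*x_3**2 to the basis.

S(f_2,g_3): lcm = x_1*x_2*x_3. S = -3/5*x_1*x_2 + 40/9*x_1*x_3**2 + 8/3*x_1*x_3 + 8/5*x_1 + 5/3*x_2*x_3**2 + x_2*x_3 + 3/5*x_2 + 20/9*x_3**3 + 52/9*x_3**2 + 52/15*x_3 + 8/5.
  leading term x_1*x_2: subtract (-5/3)·g_3 from -3/5*x_1*x_2 + 40/9*x_1*x_3**2 + 8/3*x_1*x_3 + 8/5*x_1 + 5/3*x_2*x_3**2 + x_2*x_3 + 3/5*x_2 + 20/9*x_3**3 + 52/9*x_3**2 + 52/15*x_3 + 8/5 → 40/9*x_1*x_3**2 + 5/3*x_2*x_3**2 + 20/9*x_3**3 + 40/9*x_3**2
  leading term x_1*x_3**2: subtract (-40/27)·f_1 from 40/9*x_1*x_3**2 + 5/3*x_2*x_3**2 + 20/9*x_3**3 + 40/9*x_3**2 → 5/3*x_2*x_3**2 + 20/9*x_3**3 + 40/9*x_3**2
  leading term x_2*x_3**2: no divisor's leading term divides it; move 5/3*x_2*x_3**2 to the remainder.
  leading term x_3**3: no divisor's leading term divides it; move 20/9*x_3**3 to the remainder.
  leading term x_3**2: no divisor's leading term divides it; move 40/9*x_3**2 to the remainder.
  remainder 5/3*x_2*x_3**2 + 20/9*x_3**3 + 40/9*x_3**2 ≠ 0; add g_5 = 5/3*x_2*x_3**2 + 20/9*x_3**3 + 40/9*x_3**2 to the basis.

The other S-polynomials (S(f_1,g_4), S(f_2,g_4), S(g_3,g_4), S(f_1,g_5), S(f_2,g_5), S(g_3,g_5), S(g_4,g_5)) all reduce to 0 modulo the current basis, so we have a Gröbner basis.
Inter-reduce: drop elements whose leading term is divisible by another's, tail-reduce, and make monic.

G = {x_1*x_2 - 40/9*x_1*x_3 - 8/3*x_1 - 5/3*x_2*x_3 - x_2 - 20/9*x_3**2 - 52/9*x_3 - 8/3, x_1*x_3**2, x_2*x_3**2 + 4/3*x_3**3 + 8/3*x_3**2}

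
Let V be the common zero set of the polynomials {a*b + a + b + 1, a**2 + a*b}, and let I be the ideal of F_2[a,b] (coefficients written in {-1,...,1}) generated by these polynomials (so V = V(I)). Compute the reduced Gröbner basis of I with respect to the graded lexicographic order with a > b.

G = {a**2 + a + b + 1, a*b + a + b + 1, b**2 + 1}

f_1 = a*b + a + b + 1, LT = a*b.
f_2 = a**2 + a*b, LT = a**2.

S(f_1,f_2): lcm = a**2*b. S = a*b**2 + a**2 + a*b + a.
  leading term a*b**2: subtract (b)·f_1 from a*b**2 + a**2 + a*b + a → a**2 + b**2 + a + b
  leading term a**2: subtract (1)·f_2 from a**2 + b**2 + a + b → a*b + b**2 + a + b
  leading term a*b: subtract (1)·f_1 from a*b + b**2 + a + b → b**2 + 1
  leading term b**2: no divisor's leading term divides it; move b**2 to the remainder.
  leading term 1: no divisor's leading term divides it; move 1 to the remainder.
  remainder b**2 + 1 ≠ 0; add g_3 = b**2 + 1 to the basis.

The other S-polynomials (S(f_1,g_3), S(f_2,g_3)) all reduce to 0 modulo the current basis, so we have a Gröbner basis.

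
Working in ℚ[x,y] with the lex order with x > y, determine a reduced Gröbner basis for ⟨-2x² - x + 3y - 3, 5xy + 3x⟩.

G = {x² + ½x - 3/2y + 3/2, xy + ⅗x, y² - ⅖y - ⅗}

Buchberger's algorithm terminates because the ascending chain of leading-term ideals stabilizes.

f_1 = -2x² - x + 3y - 3, LT = x².
f_2 = 5xy + 3x, LT = xy.

S(f_1,f_2): lcm = x²y. S = -⅗x² + ½xy - 3/2y² + 3/2y.
  leading term x²: subtract (3/10)·f_1 from -⅗x² + ½xy - 3/2y² + 3/2y → ½xy + 3/10x - 3/2y² + ⅗y + 9/10
  leading term xy: subtract (1/10)·f_2 from ½xy + 3/10x - 3/2y² + ⅗y + 9/10 → -3/2y² + ⅗y + 9/10
  leading term y²: no divisor's leading term divides it; move -3/2y² to the remainder.
  leading term y: no divisor's leading term divides it; move ⅗y to the remainder.
  leading term 1: no divisor's leading term divides it; move 9/10 to the remainder.
  remainder -3/2y² + ⅗y + 9/10 ≠ 0; add g_3 = -3/2y² + ⅗y + 9/10 to the basis.

S(f_1,g_3): leading monomials are coprime, so the S-polynomial reduces to 0 (Buchberger's first criterion).
S(f_2,g_3): lcm = xy². S = xy + ⅗x.
  leading term xy: subtract (⅕)·f_2 from xy + ⅗x → 0
  remainder 0.

Every S-polynomial of the final basis reduces to 0, so we have a Gröbner basis.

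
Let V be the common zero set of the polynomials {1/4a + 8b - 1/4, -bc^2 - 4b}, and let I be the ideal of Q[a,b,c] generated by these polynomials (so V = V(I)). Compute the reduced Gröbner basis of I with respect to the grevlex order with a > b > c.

f_1 = 1/4a + 8b - 1/4, LT = a.
f_2 = -bc^2 - 4b, LT = bc^2.

The S-polynomials (S(f_1,f_2)) all reduce to 0 modulo the current basis, so we have a Gröbner basis.

G = {bc^2 + 4b, a + 32b - 1}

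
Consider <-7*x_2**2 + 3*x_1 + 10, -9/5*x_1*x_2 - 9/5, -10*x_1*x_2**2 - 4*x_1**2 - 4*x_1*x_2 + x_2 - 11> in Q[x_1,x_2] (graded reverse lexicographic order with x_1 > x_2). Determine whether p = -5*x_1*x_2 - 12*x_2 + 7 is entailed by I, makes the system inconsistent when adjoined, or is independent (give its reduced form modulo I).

-5*x_1*x_2 - 12*x_2 + 7 lies in I (it reduces to 0).

First compute the reduced Gröbner basis of I by Buchberger's algorithm.
f_1 = -7*x_2**2 + 3*x_1 + 10, LT = x_2**2.
f_2 = -9/5*x_1*x_2 - 9/5, LT = x_1*x_2.
f_3 = -10*x_1*x_2**2 - 4*x_1**2 - 4*x_1*x_2 + x_2 - 11, LT = x_1*x_2**2.

S(f_1,f_2): lcm = x_1*x_2**2. S = -3/7*x_1**2 - 10/7*x_1 - x_2.
  reduce S modulo (f_1, f_2, f_3):
  remainder -3/7*x_1**2 - 10/7*x_1 - x_2 ≠ 0; add h_4 = -3/7*x_1**2 - 10/7*x_1 - x_2 to the basis.

S(f_1,f_3): lcm = x_1*x_2**2. S = -29/35*x_1**2 - 2/5*x_1*x_2 - 10/7*x_1 + 1/10*x_2 - 11/10.
  reduce S modulo (f_1, f_2, f_3, h_4):
  remainder 4/3*x_1 + 61/30*x_2 - 7/10 ≠ 0; add h_5 = 4/3*x_1 + 61/30*x_2 - 7/10 to the basis.

S(f_3,h_4): lcm = x_1**2*x_2**2. S = 2/5*x_1**3 + 2/5*x_1**2*x_2 - 10/3*x_1*x_2**2 - 7/3*x_2**3 - 1/10*x_1*x_2 + 11/10*x_1.
  reduce S modulo (f_1, f_2, f_3, h_4, h_5):
  remainder -5681/1200*x_2 + 5681/1200 ≠ 0; add h_6 = -5681/1200*x_2 + 5681/1200 to the basis.

The other S-polynomials (S(f_2,f_3), S(f_1,h_4), S(f_2,h_4), S(f_1,h_5), S(f_2,h_5), S(f_3,h_5), S(h_4,h_5), S(f_1,h_6), S(f_2,h_6), S(f_3,h_6), S(h_4,h_6), S(h_5,h_6)) all reduce to 0 modulo the current basis, so we have a Gröbner basis.
Inter-reduce: drop elements whose leading term is divisible by another's, tail-reduce, and make monic.
Reduced Gröbner basis: {x_1 + 1, x_2 - 1}.
Label its elements g_1 = x_1 + 1, g_2 = x_2 - 1.

Reduce p = -5*x_1*x_2 - 12*x_2 + 7 modulo G:
  leading term x_1*x_2: subtract (-5*x_2)·g_1 from -5*x_1*x_2 - 12*x_2 + 7 → -7*x_2 + 7
  leading term x_2: subtract (-7)·g_2 from -7*x_2 + 7 → 0
  normal form = 0.
Since the normal form is 0, p ∈ I.

The remainder on division by a Gröbner basis is unique — it is the normal form.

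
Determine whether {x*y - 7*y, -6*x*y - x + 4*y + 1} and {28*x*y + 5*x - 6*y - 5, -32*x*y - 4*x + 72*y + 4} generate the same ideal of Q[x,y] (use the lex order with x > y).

Equality of ideals is decidable: compute both reduced Gröbner bases (unique for the ordering) and check whether they agree.
Buchberger on the first generating set:
f_1 = x*y - 7*y, LT = x*y.
f_2 = -6*x*y - x + 4*y + 1, LT = x*y.

S(f_1,f_2): lcm = x*y. S = -1/6*x - 19/3*y + 1/6.
  leading term x: no divisor's leading term divides it; move -1/6*x to the remainder.
  leading term y: no divisor's leading term divides it; move -19/3*y to the remainder.
  leading term 1: no divisor's leading term divides it; move 1/6 to the remainder.
  remainder -1/6*x - 19/3*y + 1/6 ≠ 0; add g_3 = -1/6*x - 19/3*y + 1/6 to the basis.

S(f_1,g_3): lcm = x*y. S = -38*y**2 - 6*y.
  leading term y**2: no divisor's leading term divides it; move -38*y**2 to the remainder.
  leading term y: no divisor's leading term divides it; move -6*y to the remainder.
  remainder -38*y**2 - 6*y ≠ 0; add g_4 = -38*y**2 - 6*y to the basis.

S(f_2,g_3): lcm = x*y. S = 1/6*x - 38*y**2 + 1/3*y - 1/6.
  leading term x: subtract (-1)·g_3 from 1/6*x - 38*y**2 + 1/3*y - 1/6 → -38*y**2 - 6*y
  leading term y**2: subtract (1)·g_4 from -38*y**2 - 6*y → 0
  remainder 0.

S(f_1,g_4): lcm = x*y**2. S = -3/19*x*y - 7*y**2.
  leading term x*y: subtract (-3/19)·f_1 from -3/19*x*y - 7*y**2 → -7*y**2 - 21/19*y
  leading term y**2: subtract (7/38)·g_4 from -7*y**2 - 21/19*y → 0
  remainder 0.

S(f_2,g_4): lcm = x*y**2. S = 1/114*x*y - 2/3*y**2 - 1/6*y.
  leading term x*y: subtract (1/114)·f_1 from 1/114*x*y - 2/3*y**2 - 1/6*y → -2/3*y**2 - 2/19*y
  leading term y**2: subtract (1/57)·g_4 from -2/3*y**2 - 2/19*y → 0
  remainder 0.

S(g_3,g_4): leading monomials are coprime, so the S-polynomial reduces to 0 (Buchberger's first criterion).
Every S-polynomial of the final basis reduces to 0, so we have a Gröbner basis.
Inter-reduce: drop elements whose leading term is divisible by another's, tail-reduce, and make monic.
Reduced Gröbner basis: {x + 38*y - 1, y**2 + 3/19*y}.

Buchberger on the second generating set:
h_1 = 28*x*y + 5*x - 6*y - 5, LT = x*y.
h_2 = -32*x*y - 4*x + 72*y + 4, LT = x*y.

S(h_1,h_2): lcm = x*y. S = 3/56*x + 57/28*y - 3/56.
  leading term x: no divisor's leading term divides it; move 3/56*x to the remainder.
  leading term y: no divisor's leading term divides it; move 57/28*y to the remainder.
  leading term 1: no divisor's leading term divides it; move -3/56 to the remainder.
  remainder 3/56*x + 57/28*y - 3/56 ≠ 0; add k_3 = 3/56*x + 57/28*y - 3/56 to the basis.

S(h_1,k_3): lcm = x*y. S = 5/28*x - 38*y**2 + 11/14*y - 5/28.
  leading term x: subtract (10/3)·k_3 from 5/28*x - 38*y**2 + 11/14*y - 5/28 → -38*y**2 - 6*y
  leading term y**2: no divisor's leading term divides it; move -38*y**2 to the remainder.
  leading term y: no divisor's leading term divides it; move -6*y to the remainder.
  remainder -38*y**2 - 6*y ≠ 0; add k_4 = -38*y**2 - 6*y to the basis.

S(h_2,k_3): lcm = x*y. S = 1/8*x - 38*y**2 - 5/4*y - 1/8.
  leading term x: subtract (7/3)·k_3 from 1/8*x - 38*y**2 - 5/4*y - 1/8 → -38*y**2 - 6*y
  leading term y**2: subtract (1)·k_4 from -38*y**2 - 6*y → 0
  remainder 0.

S(h_1,k_4): lcm = x*y**2. S = 11/532*x*y - 3/14*y**2 - 5/28*y.
  leading term x*y: subtract (11/14896)·h_1 from 11/532*x*y - 3/14*y**2 - 5/28*y → -55/14896*x - 3/14*y**2 - 1297/7448*y + 55/14896
  leading term x: subtract (-55/798)·k_3 from -55/14896*x - 3/14*y**2 - 1297/7448*y + 55/14896 → -3/14*y**2 - 9/266*y
  leading term y**2: subtract (3/532)·k_4 from -3/14*y**2 - 9/266*y → 0
  remainder 0.

S(h_2,k_4): lcm = x*y**2. S = -5/152*x*y - 9/4*y**2 - 1/8*y.
  leading term x*y: subtract (-5/4256)·h_1 from -5/152*x*y - 9/4*y**2 - 1/8*y → 25/4256*x - 9/4*y**2 - 281/2128*y - 25/4256
  leading term x: subtract (25/228)·k_3 from 25/4256*x - 9/4*y**2 - 281/2128*y - 25/4256 → -9/4*y**2 - 27/76*y
  leading term y**2: subtract (9/152)·k_4 from -9/4*y**2 - 27/76*y → 0
  remainder 0.

S(k_3,k_4): leading monomials are coprime, so the S-polynomial reduces to 0 (Buchberger's first criterion).
Every S-polynomial of the final basis reduces to 0, so we have a Gröbner basis.
Inter-reduce: drop elements whose leading term is divisible by another's, tail-reduce, and make monic.
Reduced Gröbner basis: {x + 38*y - 1, y**2 + 3/19*y}.

The two bases agree; hence the ideals are identical.
The choice of monomial ordering does not affect the verdict — as long as both bases are computed under the same ordering, their equality decides ideal equality.

Yes, the ideals are equal.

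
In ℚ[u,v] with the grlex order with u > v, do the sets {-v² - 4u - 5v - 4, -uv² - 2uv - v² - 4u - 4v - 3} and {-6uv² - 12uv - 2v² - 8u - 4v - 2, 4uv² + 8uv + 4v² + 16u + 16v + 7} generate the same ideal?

No, the ideals differ.

For a fixed monomial order, each ideal has a unique reduced Gröbner basis; comparing bases decides equality.
Buchberger on the first generating set:
f_1 = -v² - 4u - 5v - 4, LT = v².
f_2 = -uv² - 2uv - v² - 4u - 4v - 3, LT = uv².

S(f_1,f_2): lcm = uv². S = 4u² + 3uv - v² - 4v - 3.
  leading term u²: no divisor's leading term divides it; move 4u² to the remainder.
  leading term uv: no divisor's leading term divides it; move 3uv to the remainder.
  leading term v²: subtract (1)·f_1 from -v² - 4v - 3 → 4u + v + 1
  leading term u: no divisor's leading term divides it; move 4u to the remainder.
  leading term v: no divisor's leading term divides it; move v to the remainder.
  leading term 1: no divisor's leading term divides it; move 1 to the remainder.
  remainder 4u² + 3uv + 4u + v + 1 ≠ 0; add g_3 = 4u² + 3uv + 4u + v + 1 to the basis.

S(f_1,g_3): leading monomials are coprime, so the S-polynomial reduces to 0 (Buchberger's first criterion).
S(f_2,g_3): lcm = u²v². S = -¾uv³ + 2u²v - ¼v³ + 4u² + 4uv - ¼v² + 3u.
  leading term uv³: subtract (¾uv)·f_1 from -¾uv³ + 2u²v - ¼v³ + 4u² + 4uv - ¼v² + 3u → 5u²v + 15/4uv² - ¼v³ + 4u² + 7uv - ¼v² + 3u
  leading term u²v: subtract (5/4v)·g_3 from 5u²v + 15/4uv² - ¼v³ + 4u² + 7uv - ¼v² + 3u → -¼v³ + 4u² + 2uv - 3/2v² + 3u - 5/4v
  leading term v³: subtract (¼v)·f_1 from -¼v³ + 4u² + 2uv - 3/2v² + 3u - 5/4v → 4u² + 3uv - ¼v² + 3u - ¼v
  leading term u²: subtract (1)·g_3 from 4u² + 3uv - ¼v² + 3u - ¼v → -¼v² - u - 5/4v - 1
  leading term v²: subtract (¼)·f_1 from -¼v² - u - 5/4v - 1 → 0
  remainder 0.

Every S-polynomial of the final basis reduces to 0, so we have a Gröbner basis.
Inter-reduce: drop elements whose leading term is divisible by another's, tail-reduce, and make monic.
Reduced Gröbner basis: {u² + ¾uv + u + ¼v + ¼, v² + 4u + 5v + 4}.

Buchberger on the second generating set:
h_1 = -6uv² - 12uv - 2v² - 8u - 4v - 2, LT = uv².
h_2 = 4uv² + 8uv + 4v² + 16u + 16v + 7, LT = uv².

S(h_1,h_2): lcm = uv². S = -⅔v² - 8/3u - 10/3v - 17/12.
  leading term v²: no divisor's leading term divides it; move -⅔v² to the remainder.
  leading term u: no divisor's leading term divides it; move -8/3u to the remainder.
  leading term v: no divisor's leading term divides it; move -10/3v to the remainder.
  leading term 1: no divisor's leading term divides it; move -17/12 to the remainder.
  remainder -⅔v² - 8/3u - 10/3v - 17/12 ≠ 0; add k_3 = -⅔v² - 8/3u - 10/3v - 17/12 to the basis.

S(h_1,k_3): lcm = uv². S = -4u² - 3uv + ⅓v² - 19/24u + ⅔v + ⅓.
  leading term u²: no divisor's leading term divides it; move -4u² to the remainder.
  leading term uv: no divisor's leading term divides it; move -3uv to the remainder.
  leading term v²: subtract (-½)·k_3 from ⅓v² - 19/24u + ⅔v + ⅓ → -17/8u - v - ⅜
  leading term u: no divisor's leading term divides it; move -17/8u to the remainder.
  leading term v: no divisor's leading term divides it; move -v to the remainder.
  leading term 1: no divisor's leading term divides it; move -⅜ to the remainder.
  remainder -4u² - 3uv - 17/8u - v - ⅜ ≠ 0; add k_4 = -4u² - 3uv - 17/8u - v - ⅜ to the basis.

S(h_2,k_3): lcm = uv². S = -4u² - 3uv + v² + 15/8u + 4v + 7/4.
  leading term u²: subtract (1)·k_4 from -4u² - 3uv + v² + 15/8u + 4v + 7/4 → v² + 4u + 5v + 17/8
  leading term v²: subtract (-3/2)·k_3 from v² + 4u + 5v + 17/8 → 0
  remainder 0.

S(h_1,k_4): lcm = u²v². S = -¾uv³ + 2u²v - 19/96uv² - ¼v³ + 4/3u² + ⅔uv - 3/32v² + ⅓u.
  leading term uv³: subtract (⅛v)·h_1 from -¾uv³ + 2u²v - 19/96uv² - ¼v³ + 4/3u² + ⅔uv - 3/32v² + ⅓u → 2u²v + 125/96uv² + 4/3u² + 5/3uv + 13/32v² + ⅓u + ¼v
  leading term u²v: subtract (-½v)·k_4 from 2u²v + 125/96uv² + 4/3u² + 5/3uv + 13/32v² + ⅓u + ¼v → -19/96uv² + 4/3u² + 29/48uv - 3/32v² + ⅓u + 1/16v
  leading term uv²: subtract (19/576)·h_1 from -19/96uv² + 4/3u² + 29/48uv - 3/32v² + ⅓u + 1/16v → 4/3u² + uv - 1/36v² + 43/72u + 7/36v + 19/288
  leading term u²: subtract (-⅓)·k_4 from 4/3u² + uv - 1/36v² + 43/72u + 7/36v + 19/288 → -1/36v² - 1/9u - 5/36v - 17/288
  leading term v²: subtract (1/24)·k_3 from -1/36v² - 1/9u - 5/36v - 17/288 → 0
  remainder 0.

S(h_2,k_4): lcm = u²v². S = -¾uv³ + 2u²v + 15/32uv² - ¼v³ + 4u² + 4uv - 3/32v² + 7/4u.
  leading term uv³: subtract (⅛v)·h_1 from -¾uv³ + 2u²v + 15/32uv² - ¼v³ + 4u² + 4uv - 3/32v² + 7/4u → 2u²v + 63/32uv² + 4u² + 5uv + 13/32v² + 7/4u + ¼v
  leading term u²v: subtract (-½v)·k_4 from 2u²v + 63/32uv² + 4u² + 5uv + 13/32v² + 7/4u + ¼v → 15/32uv² + 4u² + 63/16uv - 3/32v² + 7/4u + 1/16v
  leading term uv²: subtract (-5/64)·h_1 from 15/32uv² + 4u² + 63/16uv - 3/32v² + 7/4u + 1/16v → 4u² + 3uv - ¼v² + 9/8u - ¼v - 5/32
  leading term u²: subtract (-1)·k_4 from 4u² + 3uv - ¼v² + 9/8u - ¼v - 5/32 → -¼v² - u - 5/4v - 17/32
  leading term v²: subtract (⅜)·k_3 from -¼v² - u - 5/4v - 17/32 → 0
  remainder 0.

S(k_3,k_4): leading monomials are coprime, so the S-polynomial reduces to 0 (Buchberger's first criterion).
Every S-polynomial of the final basis reduces to 0, so we have a Gröbner basis.
Inter-reduce: drop elements whose leading term is divisible by another's, tail-reduce, and make monic.
Reduced Gröbner basis: {u² + ¾uv + 17/32u + ¼v + 3/32, v² + 4u + 5v + 17/8}.

Since the reduced bases disagree, the two ideals are not the same.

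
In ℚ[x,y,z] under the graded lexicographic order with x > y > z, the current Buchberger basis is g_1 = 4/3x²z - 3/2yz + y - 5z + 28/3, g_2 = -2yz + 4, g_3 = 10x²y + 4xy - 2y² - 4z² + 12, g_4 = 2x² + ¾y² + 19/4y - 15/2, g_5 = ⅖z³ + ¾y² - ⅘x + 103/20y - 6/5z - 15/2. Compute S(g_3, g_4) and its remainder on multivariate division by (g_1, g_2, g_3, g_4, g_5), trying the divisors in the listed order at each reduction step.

S(g_3, g_4) = -⅜y³ + ⅖xy - 103/40y² - ⅖z² + 15/4y + 6/5; remainder on division = -⅜y³ + ⅖xy - 103/40y² - ⅖z² + 15/4y + 6/5.

lcm(LM(g_3), LM(g_4)) = x²y.
S = (lcm/LT(g_3))·g_3 − (lcm/LT(g_4))·g_4 = -⅜y³ + ⅖xy - 103/40y² - ⅖z² + 15/4y + 6/5.
Reduce S modulo (g_1, g_2, g_3, g_4, g_5) in that order:
  leading term y³: no divisor's leading term divides it; move -⅜y³ to the remainder.
  leading term xy: no divisor's leading term divides it; move ⅖xy to the remainder.
  leading term y²: no divisor's leading term divides it; move -103/40y² to the remainder.
  leading term z²: no divisor's leading term divides it; move -⅖z² to the remainder.
  leading term y: no divisor's leading term divides it; move 15/4y to the remainder.
  leading term 1: no divisor's leading term divides it; move 6/5 to the remainder.
The remainder -⅜y³ + ⅖xy - 103/40y² - ⅖z² + 15/4y + 6/5 is nonzero, so it would be added as the next basis element.
An S-polynomial is built so that the two leading terms cancel; whether anything survives reduction is exactly the Gröbner-basis criterion.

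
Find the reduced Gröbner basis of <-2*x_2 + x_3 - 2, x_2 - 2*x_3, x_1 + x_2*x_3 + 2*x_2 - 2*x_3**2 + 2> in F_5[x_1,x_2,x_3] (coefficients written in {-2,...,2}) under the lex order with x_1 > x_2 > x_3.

This is the nonlinear analogue of row-reducing a linear system.

f_1 = -2*x_2 + x_3 - 2, LT = x_2.
f_2 = x_2 - 2*x_3, LT = x_2.
f_3 = x_1 + x_2*x_3 + 2*x_2 - 2*x_3**2 + 2, LT = x_1.

S(f_1,f_2): lcm = x_2. S = -x_3 + 1.
  leading term x_3: no divisor's leading term divides it; move -x_3 to the remainder.
  leading term 1: no divisor's leading term divides it; move 1 to the remainder.
  remainder -x_3 + 1 ≠ 0; add g_4 = -x_3 + 1 to the basis.

S(f_1,f_3): leading monomials are coprime, so the S-polynomial reduces to 0 (Buchberger's first criterion).
S(f_2,f_3): leading monomials are coprime, so the S-polynomial reduces to 0 (Buchberger's first criterion).
S(f_1,g_4): leading monomials are coprime, so the S-polynomial reduces to 0 (Buchberger's first criterion).
S(f_2,g_4): leading monomials are coprime, so the S-polynomial reduces to 0 (Buchberger's first criterion).
S(f_3,g_4): leading monomials are coprime, so the S-polynomial reduces to 0 (Buchberger's first criterion).
Every S-polynomial of the final basis reduces to 0, so we have a Gröbner basis.
Inter-reduce: drop elements whose leading term is divisible by another's, tail-reduce, and make monic.

G = {x_1 + 1, x_2 - 2, x_3 - 1}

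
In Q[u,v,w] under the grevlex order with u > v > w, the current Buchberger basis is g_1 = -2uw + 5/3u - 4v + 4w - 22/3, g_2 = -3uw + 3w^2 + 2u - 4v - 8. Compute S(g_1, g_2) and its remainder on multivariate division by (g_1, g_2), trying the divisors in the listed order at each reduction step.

S(g_1, g_2) = w^2 - 1/6u + 2/3v - 2w + 1; remainder on division = w^2 - 1/6u + 2/3v - 2w + 1.

lcm(LM(g_1), LM(g_2)) = uw.
S = (lcm/LT(g_1))·g_1 − (lcm/LT(g_2))·g_2 = w^2 - 1/6u + 2/3v - 2w + 1.
Reduce S modulo (g_1, g_2) in that order:
  leading term w^2: no divisor's leading term divides it; move w^2 to the remainder.
  leading term u: no divisor's leading term divides it; move -1/6u to the remainder.
  leading term v: no divisor's leading term divides it; move 2/3v to the remainder.
  leading term w: no divisor's leading term divides it; move -2w to the remainder.
  leading term 1: no divisor's leading term divides it; move 1 to the remainder.
The remainder w^2 - 1/6u + 2/3v - 2w + 1 is nonzero, so it would be added as the next basis element.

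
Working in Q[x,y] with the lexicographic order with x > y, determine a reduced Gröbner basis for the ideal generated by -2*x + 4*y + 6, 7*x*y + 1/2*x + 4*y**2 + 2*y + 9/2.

G = {x - 2*y - 3, y**2 + 4/3*y + 1/3}

Buchberger's algorithm terminates because the ascending chain of leading-term ideals stabilizes.

f_1 = -2*x + 4*y + 6, LT = x.
f_2 = 7*x*y + 1/2*x + 4*y**2 + 2*y + 9/2, LT = x*y.

S(f_1,f_2): lcm = x*y. S = -1/14*x - 18/7*y**2 - 23/7*y - 9/14.
  leading term x: subtract (1/28)·f_1 from -1/14*x - 18/7*y**2 - 23/7*y - 9/14 → -18/7*y**2 - 24/7*y - 6/7
  leading term y**2: no divisor's leading term divides it; move -18/7*y**2 to the remainder.
  leading term y: no divisor's leading term divides it; move -24/7*y to the remainder.
  leading term 1: no divisor's leading term divides it; move -6/7 to the remainder.
  remainder -18/7*y**2 - 24/7*y - 6/7 ≠ 0; add g_3 = -18/7*y**2 - 24/7*y - 6/7 to the basis.

The other S-polynomials (S(f_1,g_3), S(f_2,g_3)) all reduce to 0 modulo the current basis, so we have a Gröbner basis.
Inter-reduce: drop elements whose leading term is divisible by another's, tail-reduce, and make monic.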